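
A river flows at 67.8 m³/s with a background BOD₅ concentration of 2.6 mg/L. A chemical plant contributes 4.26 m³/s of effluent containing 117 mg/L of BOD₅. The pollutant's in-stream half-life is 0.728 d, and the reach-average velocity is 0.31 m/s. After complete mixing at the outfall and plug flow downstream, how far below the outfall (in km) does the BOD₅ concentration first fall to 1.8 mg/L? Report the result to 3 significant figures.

After mixing, C = (67.80·2.600 + 4.260·117.0) / 72.06 = 674.7/72.06 = 9.363 mg/L.
Half-life 0.728 d → k = ln 2 / 0.728 = 0.9521 d⁻¹.
Set 9.363·exp(−k·t) = 1.8 → t = ln(9.363/1.8)/k = 149600 s = 41.57 h.
Distance = v·t = 0.31·149600 = 46390 m = 46.39 km.

46.4 km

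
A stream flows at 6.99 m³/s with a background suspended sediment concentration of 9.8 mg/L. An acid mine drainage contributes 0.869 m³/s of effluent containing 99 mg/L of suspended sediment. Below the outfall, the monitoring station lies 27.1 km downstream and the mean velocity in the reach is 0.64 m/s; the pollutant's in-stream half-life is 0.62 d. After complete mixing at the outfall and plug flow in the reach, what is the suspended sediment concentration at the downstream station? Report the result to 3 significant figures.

11.4 mg/L

Conservation of mass: C = (6.990·9.800 + 0.8690·99.00) / 7.859 = 154.5/7.859 = 19.66 mg/L.
Travel time t = 27.1·1000 / 0.64 = 42340 s = 11.76 h.
Half-life 0.62 d → k = ln 2 / 0.62 = 1.118 d⁻¹.
Decay over the reach: 19.66·exp(−kt) = 19.66·0.5782 = 11.37 mg/L.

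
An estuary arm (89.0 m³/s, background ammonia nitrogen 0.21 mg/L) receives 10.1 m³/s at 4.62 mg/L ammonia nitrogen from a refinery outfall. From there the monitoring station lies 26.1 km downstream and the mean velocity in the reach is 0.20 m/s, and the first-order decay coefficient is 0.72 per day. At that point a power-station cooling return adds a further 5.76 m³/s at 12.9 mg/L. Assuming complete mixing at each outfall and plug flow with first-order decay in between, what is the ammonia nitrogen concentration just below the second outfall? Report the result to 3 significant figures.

0.919 mg/L

Flow-weighted average: C = (89.00·0.2100 + 10.10·4.620) / 99.10 = 65.35/99.10 = 0.6595 mg/L; combined flow 99.10 m³/s.
Travel time t = 26.1·1000 / 0.20 = 130500 s = 36.25 h.
Decay over the reach: 0.6595·exp(−kt) = 0.6595·0.3371 = 0.2223 mg/L.
At the second outfall, C = (99.10·0.2223 + 5.760·12.90) / (99.10 + 5.760) = 0.9187 mg/L.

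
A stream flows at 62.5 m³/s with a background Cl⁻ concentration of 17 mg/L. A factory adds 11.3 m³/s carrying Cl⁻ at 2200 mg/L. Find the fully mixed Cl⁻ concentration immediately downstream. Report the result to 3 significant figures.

351 mg/L

Mixed concentration C = ΣQC/ΣQ = (62.50·17.00 + 11.30·2200) / 73.80 = 25920/73.80 = 351.3 mg/L.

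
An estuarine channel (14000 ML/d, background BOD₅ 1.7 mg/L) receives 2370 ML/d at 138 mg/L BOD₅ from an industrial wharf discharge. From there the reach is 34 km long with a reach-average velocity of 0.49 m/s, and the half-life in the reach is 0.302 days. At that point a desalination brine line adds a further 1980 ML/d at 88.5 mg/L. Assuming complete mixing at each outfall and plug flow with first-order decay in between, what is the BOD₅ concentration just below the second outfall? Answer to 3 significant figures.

12.6 mg/L

Mass balance: C = (14000·1.700 + 2370·138.0) / 16370 = 350900/16370 = 21.43 mg/L; combined flow 16370 ML/d.
Travel time t = 34·1000 / 0.49 = 69390 s = 19.27 h.
Half-life 0.302 d → k = ln 2 / 0.302 = 2.295 d⁻¹.
After decay, C = 21.43 × e^(−kt) = 21.43 × 0.1583 = 3.393 mg/L.
Second outfall: C = (16370·3.393 + 1980·88.50)/18350 = 12.58 mg/L.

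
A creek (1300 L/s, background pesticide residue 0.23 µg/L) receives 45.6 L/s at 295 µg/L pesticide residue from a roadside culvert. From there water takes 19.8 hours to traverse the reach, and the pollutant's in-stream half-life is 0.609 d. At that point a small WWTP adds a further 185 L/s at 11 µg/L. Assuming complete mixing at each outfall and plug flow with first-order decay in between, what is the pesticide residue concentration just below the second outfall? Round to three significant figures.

4.84 µg/L

Conservation of mass: C = (1300·0.2300 + 45.60·295.0) / 1346 = 13750/1346 = 10.22 µg/L; combined flow 1346 L/s.
Half-life 0.609 d → k = ln 2 / 0.609 = 1.138 d⁻¹.
First-order decay: C = 10.22·exp(−k·t) = 10.22·0.3910 = 3.996 µg/L.
At the second outfall, C = (1346·3.996 + 185.0·11.00) / (1346 + 185.0) = 4.843 µg/L.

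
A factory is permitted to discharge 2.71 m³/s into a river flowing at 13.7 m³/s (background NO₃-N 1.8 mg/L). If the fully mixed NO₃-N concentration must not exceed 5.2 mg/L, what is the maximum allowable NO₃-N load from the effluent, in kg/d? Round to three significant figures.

Mass balance at the limit: 13.70·1.800 + 2.710·Cₑ = 16.41·5.2 → Cₑ = 22.39 mg/L.
Load = 2.710 m³/s × 22.39 g/m³ × 86 400 s/d = 5242 kg/d.

5240 kg/d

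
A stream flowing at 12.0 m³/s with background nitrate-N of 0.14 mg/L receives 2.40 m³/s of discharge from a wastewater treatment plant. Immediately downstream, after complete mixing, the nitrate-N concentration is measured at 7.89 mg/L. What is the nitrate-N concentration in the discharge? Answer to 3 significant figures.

46.6 mg/L

Mass balance: 12.00·0.1400 + 2.400·Cₑ = 14.40·7.890
→ Cₑ = (14.40·7.890 − 12.00·0.1400) / 2.400 = 46.64 mg/L.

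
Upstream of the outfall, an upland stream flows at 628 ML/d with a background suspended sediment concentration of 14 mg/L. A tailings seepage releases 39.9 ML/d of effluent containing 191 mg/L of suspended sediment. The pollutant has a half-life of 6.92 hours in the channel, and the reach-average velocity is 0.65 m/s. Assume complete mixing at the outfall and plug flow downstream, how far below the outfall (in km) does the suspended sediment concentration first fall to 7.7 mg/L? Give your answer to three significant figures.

Conservation of mass: C = (628.0·14.00 + 39.90·191.0) / 667.9 = 16410/667.9 = 24.57 mg/L.
Half-life 6.92 h → k = ln 2 / 6.92 = 0.1002 h⁻¹ = 2.404 d⁻¹.
Set 24.57·exp(−k·t) = 7.7 → t = ln(24.57/7.7)/k = 41710 s = 11.59 h.
Distance = v·t = 0.65·41710 = 27110 m = 27.11 km.

27.1 km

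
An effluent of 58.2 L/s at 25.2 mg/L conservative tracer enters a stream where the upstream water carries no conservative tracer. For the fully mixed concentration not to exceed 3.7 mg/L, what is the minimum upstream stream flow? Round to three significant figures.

Set C_mix = 3.7: (Q·0 + 58.20·25.20) / (Q + 58.20) = 3.7
→ Q = 58.20·(25.20 − 3.7)/(3.7 − 0) = 338.2 L/s.

338 L/s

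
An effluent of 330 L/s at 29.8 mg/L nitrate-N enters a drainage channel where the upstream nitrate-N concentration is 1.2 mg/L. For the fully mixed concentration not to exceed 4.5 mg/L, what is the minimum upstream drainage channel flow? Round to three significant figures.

2530 L/s

Set C_mix = 4.5: (Q·1.200 + 330.0·29.80) / (Q + 330.0) = 4.5
→ Q = 330.0·(29.80 − 4.5)/(4.5 − 1.200) = 2530 L/s.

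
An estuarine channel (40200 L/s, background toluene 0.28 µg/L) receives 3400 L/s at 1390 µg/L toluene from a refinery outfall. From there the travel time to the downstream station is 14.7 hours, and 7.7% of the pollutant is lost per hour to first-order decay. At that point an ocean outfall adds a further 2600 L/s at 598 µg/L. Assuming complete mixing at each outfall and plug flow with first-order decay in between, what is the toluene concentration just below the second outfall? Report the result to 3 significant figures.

Mixed concentration C = ΣQC/ΣQ = (40200·0.2800 + 3400·1390) / 43600 = 4737000/43600 = 108.7 µg/L; combined flow 43600 L/s.
7.7%/h lost → k = −ln(1 − 0.077) = 0.08013 h⁻¹.
After decay, C = 108.7 × e^(−kt) = 108.7 × 0.3079 = 33.46 µg/L.
Second outfall: C = (43600·33.46 + 2600·598.0)/46200 = 65.23 µg/L.

65.2 µg/L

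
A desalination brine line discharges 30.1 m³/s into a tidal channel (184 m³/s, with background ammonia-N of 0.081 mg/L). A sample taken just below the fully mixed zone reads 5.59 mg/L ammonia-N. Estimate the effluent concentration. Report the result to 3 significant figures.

39.3 mg/L

Mass balance: 184.0·0.08100 + 30.10·Cₑ = 214.1·5.590
→ Cₑ = (214.1·5.590 − 184.0·0.08100) / 30.10 = 39.27 mg/L.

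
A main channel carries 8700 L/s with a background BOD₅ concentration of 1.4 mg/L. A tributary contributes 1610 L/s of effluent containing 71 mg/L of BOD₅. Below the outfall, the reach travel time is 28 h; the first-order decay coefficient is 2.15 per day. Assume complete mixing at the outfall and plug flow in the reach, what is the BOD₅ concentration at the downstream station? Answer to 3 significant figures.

Mixed concentration C = ΣQC/ΣQ = (8700·1.400 + 1610·71.00) / 10310 = 126500/10310 = 12.27 mg/L.
Decay over the reach: 12.27·exp(−kt) = 12.27·0.08140 = 0.9987 mg/L.

0.999 mg/L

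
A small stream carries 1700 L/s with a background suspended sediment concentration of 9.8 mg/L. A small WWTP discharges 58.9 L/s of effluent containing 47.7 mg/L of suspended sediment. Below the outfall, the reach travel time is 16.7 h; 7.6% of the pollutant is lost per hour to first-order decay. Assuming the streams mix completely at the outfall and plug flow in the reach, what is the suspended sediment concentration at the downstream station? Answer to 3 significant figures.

Flow-weighted average: C = (1700·9.800 + 58.90·47.70) / 1759 = 19470/1759 = 11.07 mg/L.
7.6%/h lost → k = −ln(1 − 0.076) = 0.07904 h⁻¹.
After decay, C = 11.07 × e^(−kt) = 11.07 × 0.2671 = 2.957 mg/L.

2.96 mg/L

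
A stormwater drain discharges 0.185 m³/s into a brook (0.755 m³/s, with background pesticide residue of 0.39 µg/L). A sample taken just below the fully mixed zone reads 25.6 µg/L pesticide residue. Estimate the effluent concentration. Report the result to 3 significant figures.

Mass balance: 0.7550·0.3900 + 0.1850·Cₑ = 0.9400·25.60
→ Cₑ = (0.9400·25.60 − 0.7550·0.3900) / 0.1850 = 128.5 µg/L.

128 µg/L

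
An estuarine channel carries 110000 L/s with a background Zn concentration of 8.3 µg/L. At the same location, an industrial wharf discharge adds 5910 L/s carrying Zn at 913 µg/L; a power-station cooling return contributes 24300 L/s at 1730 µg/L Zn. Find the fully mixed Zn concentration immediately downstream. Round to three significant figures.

345 µg/L

Flow-weighted average: C = (110000·8.300 + 5910·913.0 + 24300·1730) / 140200 = 48350000/140200 = 344.8 µg/L.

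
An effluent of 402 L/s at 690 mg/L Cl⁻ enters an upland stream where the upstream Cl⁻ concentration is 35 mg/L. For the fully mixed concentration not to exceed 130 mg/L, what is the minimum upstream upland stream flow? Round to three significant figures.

Set C_mix = 130: (Q·35.00 + 402.0·690.0) / (Q + 402.0) = 130
→ Q = 402.0·(690.0 − 130)/(130 − 35.00) = 2370 L/s.

2370 L/s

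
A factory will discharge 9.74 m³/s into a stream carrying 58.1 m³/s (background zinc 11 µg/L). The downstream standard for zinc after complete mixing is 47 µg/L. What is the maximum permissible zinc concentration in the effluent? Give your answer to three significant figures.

At the limit, (Qr·Cr + Qe·Cₑ)/(Qr + Qe) = 47:
Cₑ = (67.84·47 − 58.10·11.00) / 9.740 = 261.7 µg/L.

262 µg/L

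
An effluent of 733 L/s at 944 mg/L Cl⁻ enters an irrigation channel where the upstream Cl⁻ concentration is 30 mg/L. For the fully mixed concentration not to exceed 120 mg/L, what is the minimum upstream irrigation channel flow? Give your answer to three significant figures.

Set C_mix = 120: (Q·30.00 + 733.0·944.0) / (Q + 733.0) = 120
→ Q = 733.0·(944.0 − 120)/(120 − 30.00) = 6711 L/s.

6710 L/s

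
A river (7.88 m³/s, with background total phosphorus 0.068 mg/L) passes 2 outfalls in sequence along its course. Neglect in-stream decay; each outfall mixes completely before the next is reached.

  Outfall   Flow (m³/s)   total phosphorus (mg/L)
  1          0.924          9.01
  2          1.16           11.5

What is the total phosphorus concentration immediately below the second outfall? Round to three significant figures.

After outfall 1: Q = 7.880 + 0.9240 = 8.804 m³/s; C = (7.880·0.06800 + 0.9240·9.010)/8.804 = 1.006 mg/L.
After outfall 2: Q = 8.804 + 1.160 = 9.964 m³/s; C = (8.804·1.006 + 1.160·11.50)/9.964 = 2.228 mg/L.

2.23 mg/L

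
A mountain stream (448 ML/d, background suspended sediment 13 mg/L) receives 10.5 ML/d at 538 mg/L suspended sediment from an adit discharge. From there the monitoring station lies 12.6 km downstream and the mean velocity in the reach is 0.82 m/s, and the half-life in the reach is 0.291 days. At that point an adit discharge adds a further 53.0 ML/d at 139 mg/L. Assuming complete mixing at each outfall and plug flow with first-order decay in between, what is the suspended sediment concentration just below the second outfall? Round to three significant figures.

29.1 mg/L

Mass balance: C = (448.0·13.00 + 10.50·538.0) / 458.5 = 11470/458.5 = 25.02 mg/L; combined flow 458.5 ML/d.
Travel time t = 12.6·1000 / 0.82 = 15370 s = 4.268 h.
Half-life 0.291 d → k = ln 2 / 0.291 = 2.382 d⁻¹.
First-order decay: C = 25.02·exp(−k·t) = 25.02·0.6547 = 16.38 mg/L.
At the second outfall, C = (458.5·16.38 + 53.00·139.0) / (458.5 + 53.00) = 29.09 mg/L.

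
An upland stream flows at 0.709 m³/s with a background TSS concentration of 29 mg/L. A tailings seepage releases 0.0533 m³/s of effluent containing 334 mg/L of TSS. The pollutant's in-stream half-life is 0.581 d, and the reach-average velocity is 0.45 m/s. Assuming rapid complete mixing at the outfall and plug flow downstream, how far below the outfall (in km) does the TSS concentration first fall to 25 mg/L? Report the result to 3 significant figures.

Conservation of mass: C = (0.7090·29.00 + 0.05330·334.0) / 0.7623 = 38.36/0.7623 = 50.33 mg/L.
Half-life 0.581 d → k = ln 2 / 0.581 = 1.193 d⁻¹.
Set 50.33·exp(−k·t) = 25 → t = ln(50.33/25)/k = 50670 s = 14.07 h.
Distance = v·t = 0.45·50670 = 22800 m = 22.80 km.

22.8 km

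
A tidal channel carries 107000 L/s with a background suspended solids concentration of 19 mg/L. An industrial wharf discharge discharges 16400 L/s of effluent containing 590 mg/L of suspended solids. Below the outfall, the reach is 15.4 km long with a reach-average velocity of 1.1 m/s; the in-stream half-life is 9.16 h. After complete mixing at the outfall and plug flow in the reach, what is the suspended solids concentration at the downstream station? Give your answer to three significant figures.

70.7 mg/L

Flow-weighted average: C = (107000·19.00 + 16400·590.0) / 123400 = 11710000/123400 = 94.89 mg/L.
Travel time t = 15.4·1000 / 1.1 = 14000 s = 3.889 h.
Half-life 9.16 h → k = ln 2 / 9.16 = 0.07567 h⁻¹ = 1.816 d⁻¹.
First-order decay: C = 94.89·exp(−k·t) = 94.89·0.7451 = 70.70 mg/L.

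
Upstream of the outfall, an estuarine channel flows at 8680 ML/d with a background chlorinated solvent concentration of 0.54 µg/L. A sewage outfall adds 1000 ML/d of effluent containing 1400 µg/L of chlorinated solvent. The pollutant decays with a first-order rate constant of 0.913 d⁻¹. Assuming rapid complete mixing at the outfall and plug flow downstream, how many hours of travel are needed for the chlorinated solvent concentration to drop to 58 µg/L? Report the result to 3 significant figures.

Conservation of mass: C = (8680·0.5400 + 1000·1400) / 9680 = 1405000/9680 = 145.1 µg/L.
145.1·exp(−k·t) = 58 → t = ln(145.1/58)/k = 86780 s = 24.11 h.

24.1 h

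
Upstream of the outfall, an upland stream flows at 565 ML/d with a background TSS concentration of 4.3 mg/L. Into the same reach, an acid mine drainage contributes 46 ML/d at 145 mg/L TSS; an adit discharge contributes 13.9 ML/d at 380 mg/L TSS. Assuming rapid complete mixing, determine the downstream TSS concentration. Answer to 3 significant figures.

23.0 mg/L

Conservation of mass: C = (565.0·4.300 + 46.00·145.0 + 13.90·380.0) / 624.9 = 14380/624.9 = 23.01 mg/L.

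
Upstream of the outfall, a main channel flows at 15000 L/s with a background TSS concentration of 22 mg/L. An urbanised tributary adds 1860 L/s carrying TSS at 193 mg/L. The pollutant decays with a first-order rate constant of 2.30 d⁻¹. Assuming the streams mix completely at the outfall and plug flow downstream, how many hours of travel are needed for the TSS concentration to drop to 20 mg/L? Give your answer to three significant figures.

7.46 h

Mass balance: C = (15000·22.00 + 1860·193.0) / 16860 = 689000/16860 = 40.86 mg/L.
40.86·exp(−k·t) = 20 → t = ln(40.86/20)/k = 26840 s = 7.456 h.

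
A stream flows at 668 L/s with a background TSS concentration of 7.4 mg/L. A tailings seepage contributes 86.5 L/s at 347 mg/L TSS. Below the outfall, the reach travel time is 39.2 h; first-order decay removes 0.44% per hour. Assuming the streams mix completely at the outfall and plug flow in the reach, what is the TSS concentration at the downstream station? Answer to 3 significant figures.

Flow-weighted average: C = (668.0·7.400 + 86.50·347.0) / 754.5 = 34960/754.5 = 46.33 mg/L.
0.44%/h lost → k = −ln(1 − 0.0044) = 0.004410 h⁻¹.
After decay, C = 46.33 × e^(−kt) = 46.33 × 0.8413 = 38.98 mg/L.

39.0 mg/L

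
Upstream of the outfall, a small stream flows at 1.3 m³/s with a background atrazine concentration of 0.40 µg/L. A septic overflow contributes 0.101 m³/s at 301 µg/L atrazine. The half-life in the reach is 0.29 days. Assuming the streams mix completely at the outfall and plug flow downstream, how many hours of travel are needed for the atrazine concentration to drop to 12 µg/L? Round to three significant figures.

6.12 h

Flow-weighted average: C = (1.300·0.4000 + 0.1010·301.0) / 1.401 = 30.92/1.401 = 22.07 µg/L.
Half-life 0.29 d → k = ln 2 / 0.29 = 2.390 d⁻¹.
22.07·exp(−k·t) = 12 → t = ln(22.07/12)/k = 22030 s = 6.119 h.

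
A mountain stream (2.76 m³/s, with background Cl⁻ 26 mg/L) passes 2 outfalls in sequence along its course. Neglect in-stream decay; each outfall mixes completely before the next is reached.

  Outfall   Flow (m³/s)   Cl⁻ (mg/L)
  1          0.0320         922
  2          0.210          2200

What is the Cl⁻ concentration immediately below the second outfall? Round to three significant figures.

188 mg/L

After outfall 1: Q = 2.760 + 0.03200 = 2.792 m³/s; C = (2.760·26.00 + 0.03200·922.0)/2.792 = 36.27 mg/L.
After outfall 2: Q = 2.792 + 0.2100 = 3.002 m³/s; C = (2.792·36.27 + 0.2100·2200)/3.002 = 187.6 mg/L.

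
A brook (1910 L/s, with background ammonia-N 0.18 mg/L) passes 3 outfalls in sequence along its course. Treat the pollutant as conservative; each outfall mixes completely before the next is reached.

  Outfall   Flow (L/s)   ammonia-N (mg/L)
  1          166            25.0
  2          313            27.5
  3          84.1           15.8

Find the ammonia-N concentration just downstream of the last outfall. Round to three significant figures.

5.83 mg/L

Below outfall 1: Q → 2076 L/s, C = (1910·0.1800 + 166.0·25.00)/2076 = 2.165 mg/L.
Below outfall 2: Q → 2389 L/s, C = (2076·2.165 + 313.0·27.50)/2389 = 5.484 mg/L.
Below outfall 3: Q → 2473 L/s, C = (2389·5.484 + 84.10·15.80)/2473 = 5.835 mg/L.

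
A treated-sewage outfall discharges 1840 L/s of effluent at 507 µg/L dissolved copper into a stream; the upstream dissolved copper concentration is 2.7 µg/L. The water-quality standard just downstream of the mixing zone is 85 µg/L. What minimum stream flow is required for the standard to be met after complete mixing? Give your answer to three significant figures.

9430 L/s

Set C_mix = 85: (Q·2.700 + 1840·507.0) / (Q + 1840) = 85
→ Q = 1840·(507.0 − 85)/(85 − 2.700) = 9435 L/s.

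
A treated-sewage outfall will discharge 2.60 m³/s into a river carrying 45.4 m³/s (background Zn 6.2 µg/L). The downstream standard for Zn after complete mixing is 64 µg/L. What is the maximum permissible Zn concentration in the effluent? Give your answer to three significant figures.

At the limit, (Qr·Cr + Qe·Cₑ)/(Qr + Qe) = 64:
Cₑ = (48.00·64 − 45.40·6.200) / 2.600 = 1073 µg/L.

1070 µg/L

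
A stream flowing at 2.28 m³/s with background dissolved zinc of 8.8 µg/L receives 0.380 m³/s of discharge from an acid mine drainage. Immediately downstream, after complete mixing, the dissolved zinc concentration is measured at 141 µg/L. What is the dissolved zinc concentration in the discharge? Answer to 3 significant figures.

934 µg/L

Mass balance: 2.280·8.800 + 0.3800·Cₑ = 2.660·141.0
→ Cₑ = (2.660·141.0 − 2.280·8.800) / 0.3800 = 934.2 µg/L.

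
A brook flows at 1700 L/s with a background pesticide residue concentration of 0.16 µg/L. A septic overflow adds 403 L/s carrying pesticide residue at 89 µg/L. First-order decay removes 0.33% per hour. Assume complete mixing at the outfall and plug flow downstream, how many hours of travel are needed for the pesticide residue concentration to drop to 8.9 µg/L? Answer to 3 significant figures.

199 h

Flow-weighted average: C = (1700·0.1600 + 403.0·89.00) / 2103 = 36140/2103 = 17.18 µg/L.
0.33%/h lost → k = −ln(1 − 0.0033) = 0.003305 h⁻¹.
17.18·exp(−k·t) = 8.9 → t = ln(17.18/8.9)/k = 716600 s = 199.1 h.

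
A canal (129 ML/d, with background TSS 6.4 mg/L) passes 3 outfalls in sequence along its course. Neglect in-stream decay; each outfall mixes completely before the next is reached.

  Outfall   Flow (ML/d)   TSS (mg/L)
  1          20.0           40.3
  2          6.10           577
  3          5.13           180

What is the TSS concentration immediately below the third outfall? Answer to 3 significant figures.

37.9 mg/L

Below outfall 1: Q → 149.0 ML/d, C = (129.0·6.400 + 20.00·40.30)/149.0 = 10.95 mg/L.
Below outfall 2: Q → 155.1 ML/d, C = (149.0·10.95 + 6.100·577.0)/155.1 = 33.21 mg/L.
Below outfall 3: Q → 160.2 ML/d, C = (155.1·33.21 + 5.130·180.0)/160.2 = 37.91 mg/L.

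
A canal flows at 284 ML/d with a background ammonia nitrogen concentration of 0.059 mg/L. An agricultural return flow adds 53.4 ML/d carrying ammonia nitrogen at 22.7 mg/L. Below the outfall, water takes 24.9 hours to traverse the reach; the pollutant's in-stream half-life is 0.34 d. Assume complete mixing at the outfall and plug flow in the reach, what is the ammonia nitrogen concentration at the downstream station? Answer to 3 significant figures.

0.439 mg/L

Conservation of mass: C = (284.0·0.05900 + 53.40·22.70) / 337.4 = 1229/337.4 = 3.642 mg/L.
Half-life 0.34 d → k = ln 2 / 0.34 = 2.039 d⁻¹.
After decay, C = 3.642 × e^(−kt) = 3.642 × 0.1206 = 0.4393 mg/L.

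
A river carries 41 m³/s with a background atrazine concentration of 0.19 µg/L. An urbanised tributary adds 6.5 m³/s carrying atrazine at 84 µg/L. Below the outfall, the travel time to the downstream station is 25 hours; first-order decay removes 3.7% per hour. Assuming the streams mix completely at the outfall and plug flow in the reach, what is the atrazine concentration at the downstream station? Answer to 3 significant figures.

After mixing, C = (41.00·0.1900 + 6.500·84.00) / 47.50 = 553.8/47.50 = 11.66 µg/L.
3.7%/h lost → k = −ln(1 − 0.037) = 0.03770 h⁻¹.
After decay, C = 11.66 × e^(−kt) = 11.66 × 0.3896 = 4.543 µg/L.

4.54 µg/L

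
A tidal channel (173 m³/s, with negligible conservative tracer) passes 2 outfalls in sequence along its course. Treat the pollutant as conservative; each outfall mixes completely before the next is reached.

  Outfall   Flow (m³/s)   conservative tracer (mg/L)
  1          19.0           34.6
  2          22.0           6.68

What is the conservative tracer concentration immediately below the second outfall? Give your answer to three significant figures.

Outfall 1: combined Q = 192.0 m³/s; C = (173.0·0 + 19.00·34.60)/192.0 = 3.424 mg/L.
Outfall 2: combined Q = 214.0 m³/s; C = (192.0·3.424 + 22.00·6.680)/214.0 = 3.759 mg/L.

3.76 mg/L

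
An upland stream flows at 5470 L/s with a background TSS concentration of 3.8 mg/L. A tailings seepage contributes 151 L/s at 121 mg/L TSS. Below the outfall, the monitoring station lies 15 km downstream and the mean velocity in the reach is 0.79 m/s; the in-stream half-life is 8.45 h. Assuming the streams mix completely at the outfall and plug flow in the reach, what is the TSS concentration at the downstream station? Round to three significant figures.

Conservation of mass: C = (5470·3.800 + 151.0·121.0) / 5621 = 39060/5621 = 6.948 mg/L.
Travel time t = 15·1000 / 0.79 = 18990 s = 5.274 h.
Half-life 8.45 h → k = ln 2 / 8.45 = 0.08203 h⁻¹ = 1.969 d⁻¹.
First-order decay: C = 6.948·exp(−k·t) = 6.948·0.6488 = 4.508 mg/L.

4.51 mg/L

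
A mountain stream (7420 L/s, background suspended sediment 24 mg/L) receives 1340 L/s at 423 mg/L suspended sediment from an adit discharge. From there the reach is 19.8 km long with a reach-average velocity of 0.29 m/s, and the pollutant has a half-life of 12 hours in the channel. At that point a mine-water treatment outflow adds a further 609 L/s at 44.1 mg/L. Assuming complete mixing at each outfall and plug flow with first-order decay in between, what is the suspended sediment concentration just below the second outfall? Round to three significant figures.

29.5 mg/L

Mass balance: C = (7420·24.00 + 1340·423.0) / 8760 = 744900/8760 = 85.03 mg/L; combined flow 8760 L/s.
Travel time t = 19.8·1000 / 0.29 = 68280 s = 18.97 h.
Half-life 12 h → k = ln 2 / 12 = 0.05776 h⁻¹ = 1.386 d⁻¹.
Applying C = C₀e^(−kt): 85.03 × 0.3344 = 28.43 mg/L.
At the second outfall, C = (8760·28.43 + 609.0·44.10) / (8760 + 609.0) = 29.45 mg/L.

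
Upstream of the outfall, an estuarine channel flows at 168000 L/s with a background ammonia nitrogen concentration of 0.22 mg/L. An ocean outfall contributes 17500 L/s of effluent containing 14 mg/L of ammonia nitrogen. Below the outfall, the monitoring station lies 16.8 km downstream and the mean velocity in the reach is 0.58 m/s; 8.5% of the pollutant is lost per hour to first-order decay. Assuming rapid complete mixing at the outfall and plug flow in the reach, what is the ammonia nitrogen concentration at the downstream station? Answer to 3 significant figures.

After mixing, C = (168000·0.2200 + 17500·14.00) / 185500 = 282000/185500 = 1.520 mg/L.
Travel time t = 16.8·1000 / 0.58 = 28970 s = 8.046 h.
8.5%/h lost → k = −ln(1 − 0.085) = 0.08883 h⁻¹.
After decay, C = 1.520 × e^(−kt) = 1.520 × 0.4893 = 0.7438 mg/L.

0.744 mg/L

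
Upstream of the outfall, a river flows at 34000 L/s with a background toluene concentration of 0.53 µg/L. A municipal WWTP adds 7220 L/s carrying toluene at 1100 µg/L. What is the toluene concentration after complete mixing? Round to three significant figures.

193 µg/L

After mixing, C = (34000·0.5300 + 7220·1100) / 41220 = 7960000/41220 = 193.1 µg/L.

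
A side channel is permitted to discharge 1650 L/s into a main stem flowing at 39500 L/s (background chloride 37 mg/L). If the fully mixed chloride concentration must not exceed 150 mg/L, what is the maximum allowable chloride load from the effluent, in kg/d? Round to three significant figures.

Mass balance at the limit: 39500·37.00 + 1650·Cₑ = 41150·150 → Cₑ = 2855 mg/L.
1650 L/s = 1.650 m³/s. Load = 1.650 m³/s × 2855 g/m³ × 86 400 s/d = 407000 kg/d.

407000 kg/d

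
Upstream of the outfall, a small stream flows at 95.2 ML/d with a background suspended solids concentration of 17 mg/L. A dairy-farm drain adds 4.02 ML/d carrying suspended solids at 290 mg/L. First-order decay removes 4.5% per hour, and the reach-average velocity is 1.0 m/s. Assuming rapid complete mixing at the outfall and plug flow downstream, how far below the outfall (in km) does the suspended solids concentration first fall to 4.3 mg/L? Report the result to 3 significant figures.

147 km

Conservation of mass: C = (95.20·17.00 + 4.020·290.0) / 99.22 = 2784/99.22 = 28.06 mg/L.
4.5%/h lost → k = −ln(1 − 0.045) = 0.04604 h⁻¹.
Set 28.06·exp(−k·t) = 4.3 → t = ln(28.06/4.3)/k = 146700 s = 40.74 h.
Distance = v·t = 1.0·146700 = 146700 m = 146.7 km.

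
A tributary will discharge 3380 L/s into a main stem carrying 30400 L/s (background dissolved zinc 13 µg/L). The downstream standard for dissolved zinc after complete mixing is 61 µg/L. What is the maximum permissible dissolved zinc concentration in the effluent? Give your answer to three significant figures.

493 µg/L

At the limit, (Qr·Cr + Qe·Cₑ)/(Qr + Qe) = 61:
Cₑ = (33780·61 − 30400·13.00) / 3380 = 492.7 µg/L.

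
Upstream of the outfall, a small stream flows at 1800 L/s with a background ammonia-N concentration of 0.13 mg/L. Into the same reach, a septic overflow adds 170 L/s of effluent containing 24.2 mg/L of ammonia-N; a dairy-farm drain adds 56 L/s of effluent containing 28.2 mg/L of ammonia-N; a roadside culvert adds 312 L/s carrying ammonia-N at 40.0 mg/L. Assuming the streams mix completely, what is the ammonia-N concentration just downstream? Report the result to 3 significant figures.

Flow-weighted average: C = (1800·0.1300 + 170.0·24.20 + 56.00·28.20 + 312.0·40.00) / 2338 = 18410/2338 = 7.873 mg/L.

7.87 mg/L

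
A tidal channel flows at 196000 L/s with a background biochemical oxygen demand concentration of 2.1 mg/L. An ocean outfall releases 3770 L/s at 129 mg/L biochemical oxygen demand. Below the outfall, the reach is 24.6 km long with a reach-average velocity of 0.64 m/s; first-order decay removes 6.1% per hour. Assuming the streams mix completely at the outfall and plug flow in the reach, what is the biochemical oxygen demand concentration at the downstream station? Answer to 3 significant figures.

2.30 mg/L

Mass balance: C = (196000·2.100 + 3770·129.0) / 199800 = 897900/199800 = 4.495 mg/L.
Travel time t = 24.6·1000 / 0.64 = 38440 s = 10.68 h.
6.1%/h lost → k = −ln(1 − 0.061) = 0.06294 h⁻¹.
Decay over the reach: 4.495·exp(−kt) = 4.495·0.5107 = 2.295 mg/L.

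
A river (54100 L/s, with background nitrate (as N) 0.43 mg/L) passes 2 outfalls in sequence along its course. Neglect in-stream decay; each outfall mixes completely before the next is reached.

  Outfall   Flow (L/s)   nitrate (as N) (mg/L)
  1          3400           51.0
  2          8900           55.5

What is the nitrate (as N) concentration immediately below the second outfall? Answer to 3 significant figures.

10.4 mg/L

Below outfall 1: Q → 57500 L/s, C = (54100·0.4300 + 3400·51.00)/57500 = 3.420 mg/L.
Below outfall 2: Q → 66400 L/s, C = (57500·3.420 + 8900·55.50)/66400 = 10.40 mg/L.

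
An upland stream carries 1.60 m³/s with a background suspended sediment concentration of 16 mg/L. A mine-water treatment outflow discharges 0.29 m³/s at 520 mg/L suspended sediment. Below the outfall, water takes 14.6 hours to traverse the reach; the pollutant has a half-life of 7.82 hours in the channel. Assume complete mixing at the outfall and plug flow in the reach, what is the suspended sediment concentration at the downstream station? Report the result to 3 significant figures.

Mixed concentration C = ΣQC/ΣQ = (1.600·16.00 + 0.2900·520.0) / 1.890 = 176.4/1.890 = 93.33 mg/L.
Half-life 7.82 h → k = ln 2 / 7.82 = 0.08864 h⁻¹ = 2.127 d⁻¹.
After decay, C = 93.33 × e^(−kt) = 93.33 × 0.2741 = 25.59 mg/L.

25.6 mg/L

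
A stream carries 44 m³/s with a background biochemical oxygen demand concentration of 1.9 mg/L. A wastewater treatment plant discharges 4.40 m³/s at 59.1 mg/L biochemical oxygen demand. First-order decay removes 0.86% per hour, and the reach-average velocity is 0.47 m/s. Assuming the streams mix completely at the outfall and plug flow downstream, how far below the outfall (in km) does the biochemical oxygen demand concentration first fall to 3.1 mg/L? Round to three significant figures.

Mixed concentration C = ΣQC/ΣQ = (44.00·1.900 + 4.400·59.10) / 48.40 = 343.6/48.40 = 7.100 mg/L.
0.86%/h lost → k = −ln(1 − 0.0086) = 0.008637 h⁻¹.
Set 7.100·exp(−k·t) = 3.1 → t = ln(7.100/3.1)/k = 345400 s = 95.94 h.
Distance = v·t = 0.47·345400 = 162300 m = 162.3 km.

162 km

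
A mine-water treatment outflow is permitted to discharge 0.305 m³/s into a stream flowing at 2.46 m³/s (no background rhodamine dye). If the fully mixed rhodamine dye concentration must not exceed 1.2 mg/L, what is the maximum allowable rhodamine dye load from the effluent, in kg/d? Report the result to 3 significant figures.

287 kg/d

Mass balance at the limit: 2.460·0 + 0.3050·Cₑ = 2.765·1.2 → Cₑ = 10.88 mg/L.
Load = 0.3050 m³/s × 10.88 g/m³ × 86 400 s/d = 286.7 kg/d.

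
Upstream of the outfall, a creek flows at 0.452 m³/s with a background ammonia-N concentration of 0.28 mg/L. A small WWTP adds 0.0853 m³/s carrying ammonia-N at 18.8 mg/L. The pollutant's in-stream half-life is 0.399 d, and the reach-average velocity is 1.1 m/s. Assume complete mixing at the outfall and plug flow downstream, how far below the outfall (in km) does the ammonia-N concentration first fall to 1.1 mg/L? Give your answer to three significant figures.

58.8 km

Conservation of mass: C = (0.4520·0.2800 + 0.08530·18.80) / 0.5373 = 1.730/0.5373 = 3.220 mg/L.
Half-life 0.399 d → k = ln 2 / 0.399 = 1.737 d⁻¹.
Set 3.220·exp(−k·t) = 1.1 → t = ln(3.220/1.1)/k = 53420 s = 14.84 h.
Distance = v·t = 1.1·53420 = 58760 m = 58.76 km.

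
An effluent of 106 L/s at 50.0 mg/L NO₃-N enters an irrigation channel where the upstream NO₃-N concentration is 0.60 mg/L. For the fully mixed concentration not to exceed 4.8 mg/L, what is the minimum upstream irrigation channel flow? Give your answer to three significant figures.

Set C_mix = 4.8: (Q·0.6000 + 106.0·50.00) / (Q + 106.0) = 4.8
→ Q = 106.0·(50.00 − 4.8)/(4.8 − 0.6000) = 1141 L/s.

1140 L/s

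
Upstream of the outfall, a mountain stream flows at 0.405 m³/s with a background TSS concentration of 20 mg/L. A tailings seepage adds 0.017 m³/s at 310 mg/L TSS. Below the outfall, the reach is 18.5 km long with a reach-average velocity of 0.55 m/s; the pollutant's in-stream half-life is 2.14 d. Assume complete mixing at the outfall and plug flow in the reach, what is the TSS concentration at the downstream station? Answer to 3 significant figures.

27.9 mg/L

Mass balance: C = (0.4050·20.00 + 0.01700·310.0) / 0.4220 = 13.37/0.4220 = 31.68 mg/L.
Travel time t = 18.5·1000 / 0.55 = 33640 s = 9.343 h.
Half-life 2.14 d → k = ln 2 / 2.14 = 0.3239 d⁻¹.
First-order decay: C = 31.68·exp(−k·t) = 31.68·0.8815 = 27.93 mg/L.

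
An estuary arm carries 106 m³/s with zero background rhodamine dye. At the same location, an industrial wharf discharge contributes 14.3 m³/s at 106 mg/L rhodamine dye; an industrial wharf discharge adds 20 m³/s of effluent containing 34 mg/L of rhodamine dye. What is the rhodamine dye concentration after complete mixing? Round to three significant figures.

After mixing, C = (106.0·0 + 14.30·106.0 + 20.00·34.00) / 140.3 = 2196/140.3 = 15.65 mg/L.

15.7 mg/L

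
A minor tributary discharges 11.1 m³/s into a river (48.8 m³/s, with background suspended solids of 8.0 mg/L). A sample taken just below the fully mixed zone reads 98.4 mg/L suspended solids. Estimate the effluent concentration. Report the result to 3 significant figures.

Mass balance: 48.80·8.000 + 11.10·Cₑ = 59.90·98.40
→ Cₑ = (59.90·98.40 − 48.80·8.000) / 11.10 = 495.8 mg/L.

496 mg/L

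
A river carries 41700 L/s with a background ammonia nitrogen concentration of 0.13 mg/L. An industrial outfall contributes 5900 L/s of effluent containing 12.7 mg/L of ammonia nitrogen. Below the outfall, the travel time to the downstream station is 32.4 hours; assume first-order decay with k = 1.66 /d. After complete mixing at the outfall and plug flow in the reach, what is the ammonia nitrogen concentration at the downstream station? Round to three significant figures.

0.180 mg/L

Conservation of mass: C = (41700·0.1300 + 5900·12.70) / 47600 = 80350/47600 = 1.688 mg/L.
After decay, C = 1.688 × e^(−kt) = 1.688 × 0.1064 = 0.1795 mg/L.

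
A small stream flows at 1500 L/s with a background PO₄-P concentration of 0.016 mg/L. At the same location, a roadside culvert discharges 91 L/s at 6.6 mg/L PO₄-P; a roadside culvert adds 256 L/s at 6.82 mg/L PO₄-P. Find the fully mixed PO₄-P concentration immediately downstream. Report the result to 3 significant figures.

1.28 mg/L

Flow-weighted average: C = (1500·0.01600 + 91.00·6.600 + 256.0·6.820) / 1847 = 2371/1847 = 1.283 mg/L.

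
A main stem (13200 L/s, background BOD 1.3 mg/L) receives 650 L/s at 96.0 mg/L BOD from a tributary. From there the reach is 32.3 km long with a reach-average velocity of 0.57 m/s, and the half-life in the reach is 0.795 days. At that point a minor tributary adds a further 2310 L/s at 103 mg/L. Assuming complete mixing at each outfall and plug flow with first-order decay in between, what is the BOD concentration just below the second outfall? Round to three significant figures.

Flow-weighted average: C = (13200·1.300 + 650.0·96.00) / 13850 = 79560/13850 = 5.744 mg/L; combined flow 13850 L/s.
Travel time t = 32.3·1000 / 0.57 = 56670 s = 15.74 h.
Half-life 0.795 d → k = ln 2 / 0.795 = 0.8719 d⁻¹.
Decay over the reach: 5.744·exp(−kt) = 5.744·0.5645 = 3.243 mg/L.
At the second outfall, C = (13850·3.243 + 2310·103.0) / (13850 + 2310) = 17.50 mg/L.

17.5 mg/L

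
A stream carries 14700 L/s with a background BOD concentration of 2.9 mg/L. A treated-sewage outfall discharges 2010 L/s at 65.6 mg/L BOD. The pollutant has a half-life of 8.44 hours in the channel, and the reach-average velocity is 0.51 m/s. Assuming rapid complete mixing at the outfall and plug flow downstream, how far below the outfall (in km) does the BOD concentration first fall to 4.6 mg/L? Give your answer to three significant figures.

18.3 km

Mixed concentration C = ΣQC/ΣQ = (14700·2.900 + 2010·65.60) / 16710 = 174500/16710 = 10.44 mg/L.
Half-life 8.44 h → k = ln 2 / 8.44 = 0.08213 h⁻¹ = 1.971 d⁻¹.
Set 10.44·exp(−k·t) = 4.6 → t = ln(10.44/4.6)/k = 35930 s = 9.982 h.
Distance = v·t = 0.51·35930 = 18330 m = 18.33 km.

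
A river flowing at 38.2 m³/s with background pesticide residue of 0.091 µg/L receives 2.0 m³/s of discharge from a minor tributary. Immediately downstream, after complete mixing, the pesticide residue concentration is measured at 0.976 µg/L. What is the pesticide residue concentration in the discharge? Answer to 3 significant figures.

17.9 µg/L

Mass balance: 38.20·0.09100 + 2.000·Cₑ = 40.20·0.9760
→ Cₑ = (40.20·0.9760 − 38.20·0.09100) / 2.000 = 17.88 µg/L.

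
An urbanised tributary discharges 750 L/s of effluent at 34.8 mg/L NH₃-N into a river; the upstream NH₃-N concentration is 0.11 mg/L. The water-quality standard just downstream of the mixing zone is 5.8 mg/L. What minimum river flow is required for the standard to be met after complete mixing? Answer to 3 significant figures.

Set C_mix = 5.8: (Q·0.1100 + 750.0·34.80) / (Q + 750.0) = 5.8
→ Q = 750.0·(34.80 − 5.8)/(5.8 − 0.1100) = 3822 L/s.

3820 L/s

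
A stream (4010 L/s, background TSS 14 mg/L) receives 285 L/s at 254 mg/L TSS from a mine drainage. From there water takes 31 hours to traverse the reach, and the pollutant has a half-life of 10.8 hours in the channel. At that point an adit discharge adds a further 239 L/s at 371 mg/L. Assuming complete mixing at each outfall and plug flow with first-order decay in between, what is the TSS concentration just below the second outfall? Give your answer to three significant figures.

Mixed concentration C = ΣQC/ΣQ = (4010·14.00 + 285.0·254.0) / 4295 = 128500/4295 = 29.93 mg/L; combined flow 4295 L/s.
Half-life 10.8 h → k = ln 2 / 10.8 = 0.06418 h⁻¹ = 1.540 d⁻¹.
Applying C = C₀e^(−kt): 29.93 × 0.1368 = 4.092 mg/L.
At the second outfall, C = (4295·4.092 + 239.0·371.0) / (4295 + 239.0) = 23.43 mg/L.

23.4 mg/L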